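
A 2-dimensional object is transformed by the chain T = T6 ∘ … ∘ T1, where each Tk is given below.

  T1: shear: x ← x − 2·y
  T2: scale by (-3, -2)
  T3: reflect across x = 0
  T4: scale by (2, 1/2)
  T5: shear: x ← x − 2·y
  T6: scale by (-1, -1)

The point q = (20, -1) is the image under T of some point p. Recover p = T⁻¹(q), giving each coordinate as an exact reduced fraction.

T1 = [1 -2 0; 0 1 0; 0 0 1]
T2·T1 = [-3 6 0; 0 -2 0; 0 0 1]
T3·…·T1 = [3 -6 0; 0 -2 0; 0 0 1]
T4·…·T1 = [6 -12 0; 0 -1 0; 0 0 1]
T5·…·T1 = [6 -10 0; 0 -1 0; 0 0 1]
T6·…·T1 = [-6 10 0; 0 1 0; 0 0 1]
det M = -6; M⁻¹ = [-1/6 5/3 0; 0 1 0; 0 0 1]
M⁻¹ · (20, -1)ᵀ = (-5, -1)ᵀ

p = (-5, -1)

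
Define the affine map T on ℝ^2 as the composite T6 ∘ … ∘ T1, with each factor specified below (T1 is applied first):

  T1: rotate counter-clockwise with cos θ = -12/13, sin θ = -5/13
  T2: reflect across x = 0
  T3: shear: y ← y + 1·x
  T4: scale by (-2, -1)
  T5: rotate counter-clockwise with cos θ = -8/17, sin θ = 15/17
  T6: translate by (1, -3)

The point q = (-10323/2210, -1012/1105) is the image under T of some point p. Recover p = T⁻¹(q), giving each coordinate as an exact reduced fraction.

T1 = [-12/13 5/13 0; -5/13 -12/13 0; 0 0 1]
T2·T1 = [12/13 -5/13 0; -5/13 -12/13 0; 0 0 1]
T3·…·T1 = [12/13 -5/13 0; 7/13 -17/13 0; 0 0 1]
T4·…·T1 = [-24/13 10/13 0; -7/13 17/13 0; 0 0 1]
T5·…·T1 = [297/221 -335/221 0; -304/221 14/221 0; 0 0 1]
T6·…·T1 = [297/221 -335/221 1; -304/221 14/221 -3; 0 0 1]
det M = -2; M⁻¹ = [-7/221 -335/442 -991/442; -152/221 -297/442 -587/442; 0 0 1]
M⁻¹ · (-10323/2210, -1012/1105)ᵀ = (-7/5, 5/2)ᵀ

p = (-7/5, 5/2)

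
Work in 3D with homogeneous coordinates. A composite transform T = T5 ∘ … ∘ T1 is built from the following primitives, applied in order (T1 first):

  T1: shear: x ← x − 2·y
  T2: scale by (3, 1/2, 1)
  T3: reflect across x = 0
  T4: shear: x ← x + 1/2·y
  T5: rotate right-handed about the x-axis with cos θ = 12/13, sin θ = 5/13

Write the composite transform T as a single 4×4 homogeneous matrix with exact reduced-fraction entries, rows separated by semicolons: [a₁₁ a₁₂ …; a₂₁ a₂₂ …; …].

T1 = [1 -2 0 0; 0 1 0 0; 0 0 1 0; 0 0 0 1]
T2·T1 = [3 -6 0 0; 0 1/2 0 0; 0 0 1 0; 0 0 0 1]
T3·…·T1 = [-3 6 0 0; 0 1/2 0 0; 0 0 1 0; 0 0 0 1]
T4·…·T1 = [-3 25/4 0 0; 0 1/2 0 0; 0 0 1 0; 0 0 0 1]
T5·…·T1 = [-3 25/4 0 0; 0 6/13 -5/13 0; 0 5/26 12/13 0; 0 0 0 1]

T = [-3 25/4 0 0; 0 6/13 -5/13 0; 0 5/26 12/13 0; 0 0 0 1]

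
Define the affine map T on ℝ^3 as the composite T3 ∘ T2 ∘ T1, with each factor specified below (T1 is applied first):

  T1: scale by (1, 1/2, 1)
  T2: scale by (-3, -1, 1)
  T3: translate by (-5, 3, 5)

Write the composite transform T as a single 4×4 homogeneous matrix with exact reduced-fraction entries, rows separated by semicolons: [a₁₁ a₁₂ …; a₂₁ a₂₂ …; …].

T1 = [1 0 0 0; 0 1/2 0 0; 0 0 1 0; 0 0 0 1]
T2·T1 = [-3 0 0 0; 0 -1/2 0 0; 0 0 1 0; 0 0 0 1]
T3·…·T1 = [-3 0 0 -5; 0 -1/2 0 3; 0 0 1 5; 0 0 0 1]

T = [-3 0 0 -5; 0 -1/2 0 3; 0 0 1 5; 0 0 0 1]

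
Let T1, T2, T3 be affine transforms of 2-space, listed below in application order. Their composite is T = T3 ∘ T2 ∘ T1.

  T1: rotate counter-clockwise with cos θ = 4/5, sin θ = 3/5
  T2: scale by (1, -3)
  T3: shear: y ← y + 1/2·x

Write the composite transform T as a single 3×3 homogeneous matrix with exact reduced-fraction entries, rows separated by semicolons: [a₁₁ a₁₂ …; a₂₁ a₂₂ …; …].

T1 = [4/5 -3/5 0; 3/5 4/5 0; 0 0 1]
T2·T1 = [4/5 -3/5 0; -9/5 -12/5 0; 0 0 1]
T3·…·T1 = [4/5 -3/5 0; -7/5 -27/10 0; 0 0 1]

T = [4/5 -3/5 0; -7/5 -27/10 0; 0 0 1]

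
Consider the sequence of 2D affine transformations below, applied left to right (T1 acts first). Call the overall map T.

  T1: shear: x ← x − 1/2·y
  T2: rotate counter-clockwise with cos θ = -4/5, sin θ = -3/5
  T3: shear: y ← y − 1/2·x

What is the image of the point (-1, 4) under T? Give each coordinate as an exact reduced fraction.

T(p) = (24/5, -19/5)

T1 shear: x ← x − 1/2·y: (-1, 4) → (-3, 4)
T2 rotate counter-clockwise with cos θ = -4/5, sin θ = -3/5: (-3, 4) → (24/5, -7/5)
T3 shear: y ← y − 1/2·x: (24/5, -7/5) → (24/5, -19/5)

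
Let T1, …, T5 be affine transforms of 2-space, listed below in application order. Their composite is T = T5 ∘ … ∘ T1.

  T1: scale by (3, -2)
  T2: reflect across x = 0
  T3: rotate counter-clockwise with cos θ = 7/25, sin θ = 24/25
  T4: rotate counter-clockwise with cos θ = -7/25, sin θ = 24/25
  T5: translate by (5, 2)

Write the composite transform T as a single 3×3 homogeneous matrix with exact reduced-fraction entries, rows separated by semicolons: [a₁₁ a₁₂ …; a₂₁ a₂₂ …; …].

T1 = [3 0 0; 0 -2 0; 0 0 1]
T2·T1 = [-3 0 0; 0 -2 0; 0 0 1]
T3·…·T1 = [-21/25 48/25 0; -72/25 -14/25 0; 0 0 1]
T4·…·T1 = [3 0 0; 0 2 0; 0 0 1]
T5·…·T1 = [3 0 5; 0 2 2; 0 0 1]

T = [3 0 5; 0 2 2; 0 0 1]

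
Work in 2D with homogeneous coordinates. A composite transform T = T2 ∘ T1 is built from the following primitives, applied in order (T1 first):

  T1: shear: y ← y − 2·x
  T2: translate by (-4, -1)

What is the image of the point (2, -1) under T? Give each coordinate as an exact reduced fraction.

T(p) = (-2, -6)

T1 shear: y ← y − 2·x: (2, -1) → (2, -5)
T2 translate by (-4, -1): (2, -5) → (-2, -6)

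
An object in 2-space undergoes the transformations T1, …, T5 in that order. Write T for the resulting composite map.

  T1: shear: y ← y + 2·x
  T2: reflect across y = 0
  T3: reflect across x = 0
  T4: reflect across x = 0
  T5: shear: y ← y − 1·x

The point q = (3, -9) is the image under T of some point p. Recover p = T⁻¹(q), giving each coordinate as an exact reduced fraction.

p = (3, 0)

T1 = [1 0 0; 2 1 0; 0 0 1]
T2·T1 = [1 0 0; -2 -1 0; 0 0 1]
T3·…·T1 = [-1 0 0; -2 -1 0; 0 0 1]
T4·…·T1 = [1 0 0; -2 -1 0; 0 0 1]
T5·…·T1 = [1 0 0; -3 -1 0; 0 0 1]
det M = -1; M⁻¹ = [1 0 0; -3 -1 0; 0 0 1]
M⁻¹ · (3, -9)ᵀ = (3, 0)ᵀ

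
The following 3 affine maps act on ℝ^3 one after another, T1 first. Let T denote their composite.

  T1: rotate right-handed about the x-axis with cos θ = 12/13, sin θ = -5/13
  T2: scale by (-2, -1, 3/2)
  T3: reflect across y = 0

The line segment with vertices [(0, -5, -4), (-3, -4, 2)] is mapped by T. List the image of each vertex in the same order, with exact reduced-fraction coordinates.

T1 rotate right-handed about the x-axis with cos θ = 12/13, sin θ = -5/13: (0, -5, -4) → (0, -80/13, -23/13); (-3, -4, 2) → (-3, -38/13, 44/13)
T2 scale by (-2, -1, 3/2): (0, -80/13, -23/13) → (0, 80/13, -69/26); (-3, -38/13, 44/13) → (6, 38/13, 66/13)
T3 reflect across y = 0: (0, 80/13, -69/26) → (0, -80/13, -69/26); (6, 38/13, 66/13) → (6, -38/13, 66/13)

image vertices: (0, -80/13, -69/26), (6, -38/13, 66/13)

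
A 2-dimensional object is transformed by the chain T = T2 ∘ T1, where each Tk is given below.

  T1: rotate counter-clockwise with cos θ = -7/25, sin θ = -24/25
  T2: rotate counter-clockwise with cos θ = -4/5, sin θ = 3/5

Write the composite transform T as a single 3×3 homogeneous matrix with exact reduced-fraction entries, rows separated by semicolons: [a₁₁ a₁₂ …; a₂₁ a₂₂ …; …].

T = [4/5 -3/5 0; 3/5 4/5 0; 0 0 1]

T1 = [-7/25 24/25 0; -24/25 -7/25 0; 0 0 1]
T2·T1 = [4/5 -3/5 0; 3/5 4/5 0; 0 0 1]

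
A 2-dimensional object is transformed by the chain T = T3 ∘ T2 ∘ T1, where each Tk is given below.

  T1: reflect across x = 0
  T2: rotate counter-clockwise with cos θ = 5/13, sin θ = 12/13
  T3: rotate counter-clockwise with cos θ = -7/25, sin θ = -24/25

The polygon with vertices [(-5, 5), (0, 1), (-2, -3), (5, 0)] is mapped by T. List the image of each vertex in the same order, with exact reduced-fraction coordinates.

T1 reflect across x = 0: (-5, 5) → (5, 5); (0, 1) → (0, 1); (-2, -3) → (2, -3); (5, 0) → (-5, 0)
T2 rotate counter-clockwise with cos θ = 5/13, sin θ = 12/13: (5, 5) → (-35/13, 85/13); (0, 1) → (-12/13, 5/13); (2, -3) → (46/13, 9/13); (-5, 0) → (-25/13, -60/13)
T3 rotate counter-clockwise with cos θ = -7/25, sin θ = -24/25: (-35/13, 85/13) → (457/65, 49/65); (-12/13, 5/13) → (204/325, 253/325); (46/13, 9/13) → (-106/325, -1167/325); (-25/13, -60/13) → (-253/65, 204/65)

image vertices: (457/65, 49/65), (204/325, 253/325), (-106/325, -1167/325), (-253/65, 204/65)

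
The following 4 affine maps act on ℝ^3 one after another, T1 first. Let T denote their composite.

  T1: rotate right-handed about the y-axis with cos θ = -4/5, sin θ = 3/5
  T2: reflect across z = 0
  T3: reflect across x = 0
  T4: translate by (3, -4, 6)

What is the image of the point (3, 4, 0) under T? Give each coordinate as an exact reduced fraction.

T(p) = (27/5, 0, 39/5)

T1 rotate right-handed about the y-axis with cos θ = -4/5, sin θ = 3/5: (3, 4, 0) → (-12/5, 4, -9/5)
T2 reflect across z = 0: (-12/5, 4, -9/5) → (-12/5, 4, 9/5)
T3 reflect across x = 0: (-12/5, 4, 9/5) → (12/5, 4, 9/5)
T4 translate by (3, -4, 6): (12/5, 4, 9/5) → (27/5, 0, 39/5)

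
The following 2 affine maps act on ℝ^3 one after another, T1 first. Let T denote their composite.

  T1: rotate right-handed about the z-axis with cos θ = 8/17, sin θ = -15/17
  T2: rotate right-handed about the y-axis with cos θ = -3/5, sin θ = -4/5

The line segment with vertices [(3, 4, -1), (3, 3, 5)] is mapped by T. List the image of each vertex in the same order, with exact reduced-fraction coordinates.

image vertices: (-184/85, -13/17, 387/85), (-547/85, -21/17, 21/85)

T1 rotate right-handed about the z-axis with cos θ = 8/17, sin θ = -15/17: (3, 4, -1) → (84/17, -13/17, -1); (3, 3, 5) → (69/17, -21/17, 5)
T2 rotate right-handed about the y-axis with cos θ = -3/5, sin θ = -4/5: (84/17, -13/17, -1) → (-184/85, -13/17, 387/85); (69/17, -21/17, 5) → (-547/85, -21/17, 21/85)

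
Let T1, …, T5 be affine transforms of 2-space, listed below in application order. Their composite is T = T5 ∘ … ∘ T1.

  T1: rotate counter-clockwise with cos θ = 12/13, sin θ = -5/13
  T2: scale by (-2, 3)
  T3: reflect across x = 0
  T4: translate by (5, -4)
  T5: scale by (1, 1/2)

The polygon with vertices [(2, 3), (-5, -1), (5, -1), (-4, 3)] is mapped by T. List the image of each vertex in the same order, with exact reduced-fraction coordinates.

T1 rotate counter-clockwise with cos θ = 12/13, sin θ = -5/13: (2, 3) → (3, 2); (-5, -1) → (-5, 1); (5, -1) → (55/13, -37/13); (-4, 3) → (-33/13, 56/13)
T2 scale by (-2, 3): (3, 2) → (-6, 6); (-5, 1) → (10, 3); (55/13, -37/13) → (-110/13, -111/13); (-33/13, 56/13) → (66/13, 168/13)
T3 reflect across x = 0: (-6, 6) → (6, 6); (10, 3) → (-10, 3); (-110/13, -111/13) → (110/13, -111/13); (66/13, 168/13) → (-66/13, 168/13)
T4 translate by (5, -4): (6, 6) → (11, 2); (-10, 3) → (-5, -1); (110/13, -111/13) → (175/13, -163/13); (-66/13, 168/13) → (-1/13, 116/13)
T5 scale by (1, 1/2): (11, 2) → (11, 1); (-5, -1) → (-5, -1/2); (175/13, -163/13) → (175/13, -163/26); (-1/13, 116/13) → (-1/13, 58/13)

image vertices: (11, 1), (-5, -1/2), (175/13, -163/26), (-1/13, 58/13)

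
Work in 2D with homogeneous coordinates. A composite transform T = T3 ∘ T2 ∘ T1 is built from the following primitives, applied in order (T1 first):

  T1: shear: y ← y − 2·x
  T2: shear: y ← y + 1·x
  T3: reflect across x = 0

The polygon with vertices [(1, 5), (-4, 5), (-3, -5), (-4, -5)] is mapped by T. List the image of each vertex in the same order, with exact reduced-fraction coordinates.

T1 shear: y ← y − 2·x: (1, 5) → (1, 3); (-4, 5) → (-4, 13); (-3, -5) → (-3, 1); (-4, -5) → (-4, 3)
T2 shear: y ← y + 1·x: (1, 3) → (1, 4); (-4, 13) → (-4, 9); (-3, 1) → (-3, -2); (-4, 3) → (-4, -1)
T3 reflect across x = 0: (1, 4) → (-1, 4); (-4, 9) → (4, 9); (-3, -2) → (3, -2); (-4, -1) → (4, -1)

image vertices: (-1, 4), (4, 9), (3, -2), (4, -1)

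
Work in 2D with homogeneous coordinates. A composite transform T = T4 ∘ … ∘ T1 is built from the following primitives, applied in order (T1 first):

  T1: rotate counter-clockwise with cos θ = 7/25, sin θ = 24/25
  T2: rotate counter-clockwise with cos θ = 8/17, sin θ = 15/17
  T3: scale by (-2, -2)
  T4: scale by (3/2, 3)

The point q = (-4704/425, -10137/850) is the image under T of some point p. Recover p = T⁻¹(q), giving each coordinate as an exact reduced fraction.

T1 = [7/25 -24/25 0; 24/25 7/25 0; 0 0 1]
T2·T1 = [-304/425 -297/425 0; 297/425 -304/425 0; 0 0 1]
T3·…·T1 = [608/425 594/425 0; -594/425 608/425 0; 0 0 1]
T4·…·T1 = [912/425 891/425 0; -1782/425 1824/425 0; 0 0 1]
det M = 18; M⁻¹ = [304/1275 -99/850 0; 99/425 152/1275 0; 0 0 1]
M⁻¹ · (-4704/425, -10137/850)ᵀ = (-5/4, -4)ᵀ

p = (-5/4, -4)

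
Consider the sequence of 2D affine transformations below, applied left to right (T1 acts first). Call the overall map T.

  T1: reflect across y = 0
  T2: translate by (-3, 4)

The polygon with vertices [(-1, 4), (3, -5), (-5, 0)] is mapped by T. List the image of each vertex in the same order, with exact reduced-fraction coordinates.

image vertices: (-4, 0), (0, 9), (-8, 4)

T1 reflect across y = 0: (-1, 4) → (-1, -4); (3, -5) → (3, 5); (-5, 0) → (-5, 0)
T2 translate by (-3, 4): (-1, -4) → (-4, 0); (3, 5) → (0, 9); (-5, 0) → (-8, 4)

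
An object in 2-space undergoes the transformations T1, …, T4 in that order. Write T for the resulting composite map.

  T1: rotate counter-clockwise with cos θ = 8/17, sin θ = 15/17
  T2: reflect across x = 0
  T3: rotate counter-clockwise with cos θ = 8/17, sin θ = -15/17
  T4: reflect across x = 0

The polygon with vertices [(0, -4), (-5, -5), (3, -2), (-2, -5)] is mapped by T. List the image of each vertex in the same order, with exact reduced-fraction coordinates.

T1 rotate counter-clockwise with cos θ = 8/17, sin θ = 15/17: (0, -4) → (60/17, -32/17); (-5, -5) → (35/17, -115/17); (3, -2) → (54/17, 29/17); (-2, -5) → (59/17, -70/17)
T2 reflect across x = 0: (60/17, -32/17) → (-60/17, -32/17); (35/17, -115/17) → (-35/17, -115/17); (54/17, 29/17) → (-54/17, 29/17); (59/17, -70/17) → (-59/17, -70/17)
T3 rotate counter-clockwise with cos θ = 8/17, sin θ = -15/17: (-60/17, -32/17) → (-960/289, 644/289); (-35/17, -115/17) → (-2005/289, -395/289); (-54/17, 29/17) → (3/289, 1042/289); (-59/17, -70/17) → (-1522/289, 325/289)
T4 reflect across x = 0: (-960/289, 644/289) → (960/289, 644/289); (-2005/289, -395/289) → (2005/289, -395/289); (3/289, 1042/289) → (-3/289, 1042/289); (-1522/289, 325/289) → (1522/289, 325/289)

image vertices: (960/289, 644/289), (2005/289, -395/289), (-3/289, 1042/289), (1522/289, 325/289)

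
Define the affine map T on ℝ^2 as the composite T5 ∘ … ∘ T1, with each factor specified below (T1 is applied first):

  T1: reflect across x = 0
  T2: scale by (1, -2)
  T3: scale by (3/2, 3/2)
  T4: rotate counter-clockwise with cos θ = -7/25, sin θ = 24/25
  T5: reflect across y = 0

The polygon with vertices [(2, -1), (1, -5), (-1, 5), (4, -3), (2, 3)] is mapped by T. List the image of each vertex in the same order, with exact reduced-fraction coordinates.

T1 reflect across x = 0: (2, -1) → (-2, -1); (1, -5) → (-1, -5); (-1, 5) → (1, 5); (4, -3) → (-4, -3); (2, 3) → (-2, 3)
T2 scale by (1, -2): (-2, -1) → (-2, 2); (-1, -5) → (-1, 10); (1, 5) → (1, -10); (-4, -3) → (-4, 6); (-2, 3) → (-2, -6)
T3 scale by (3/2, 3/2): (-2, 2) → (-3, 3); (-1, 10) → (-3/2, 15); (1, -10) → (3/2, -15); (-4, 6) → (-6, 9); (-2, -6) → (-3, -9)
T4 rotate counter-clockwise with cos θ = -7/25, sin θ = 24/25: (-3, 3) → (-51/25, -93/25); (-3/2, 15) → (-699/50, -141/25); (3/2, -15) → (699/50, 141/25); (-6, 9) → (-174/25, -207/25); (-3, -9) → (237/25, -9/25)
T5 reflect across y = 0: (-51/25, -93/25) → (-51/25, 93/25); (-699/50, -141/25) → (-699/50, 141/25); (699/50, 141/25) → (699/50, -141/25); (-174/25, -207/25) → (-174/25, 207/25); (237/25, -9/25) → (237/25, 9/25)

image vertices: (-51/25, 93/25), (-699/50, 141/25), (699/50, -141/25), (-174/25, 207/25), (237/25, 9/25)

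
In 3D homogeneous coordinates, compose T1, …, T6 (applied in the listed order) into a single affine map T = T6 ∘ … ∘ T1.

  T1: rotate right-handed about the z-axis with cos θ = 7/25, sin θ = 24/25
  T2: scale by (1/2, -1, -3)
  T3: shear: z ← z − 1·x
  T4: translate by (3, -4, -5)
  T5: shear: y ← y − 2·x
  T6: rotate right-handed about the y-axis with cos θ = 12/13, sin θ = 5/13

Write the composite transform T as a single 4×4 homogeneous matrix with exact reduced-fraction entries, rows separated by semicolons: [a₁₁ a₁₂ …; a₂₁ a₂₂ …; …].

T1 = [7/25 -24/25 0 0; 24/25 7/25 0 0; 0 0 1 0; 0 0 0 1]
T2·T1 = [7/50 -12/25 0 0; -24/25 -7/25 0 0; 0 0 -3 0; 0 0 0 1]
T3·…·T1 = [7/50 -12/25 0 0; -24/25 -7/25 0 0; -7/50 12/25 -3 0; 0 0 0 1]
T4·…·T1 = [7/50 -12/25 0 3; -24/25 -7/25 0 -4; -7/50 12/25 -3 -5; 0 0 0 1]
T5·…·T1 = [7/50 -12/25 0 3; -31/25 17/25 0 -10; -7/50 12/25 -3 -5; 0 0 0 1]
T6·…·T1 = [49/650 -84/325 -15/13 11/13; -31/25 17/25 0 -10; -119/650 204/325 -36/13 -75/13; 0 0 0 1]

T = [49/650 -84/325 -15/13 11/13; -31/25 17/25 0 -10; -119/650 204/325 -36/13 -75/13; 0 0 0 1]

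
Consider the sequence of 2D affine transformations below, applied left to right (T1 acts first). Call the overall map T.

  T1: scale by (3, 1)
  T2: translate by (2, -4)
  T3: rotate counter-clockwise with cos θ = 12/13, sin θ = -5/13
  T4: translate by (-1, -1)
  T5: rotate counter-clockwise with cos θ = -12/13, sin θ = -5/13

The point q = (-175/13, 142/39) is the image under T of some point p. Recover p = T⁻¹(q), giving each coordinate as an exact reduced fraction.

T1 = [3 0 0; 0 1 0; 0 0 1]
T2·T1 = [3 0 2; 0 1 -4; 0 0 1]
T3·…·T1 = [36/13 5/13 4/13; -15/13 12/13 -58/13; 0 0 1]
T4·…·T1 = [36/13 5/13 -9/13; -15/13 12/13 -71/13; 0 0 1]
T5·…·T1 = [-3 0 -19/13; 0 -1 69/13; 0 0 1]
det M = 3; M⁻¹ = [-1/3 0 -19/39; 0 -1 69/13; 0 0 1]
M⁻¹ · (-175/13, 142/39)ᵀ = (4, 5/3)ᵀ

p = (4, 5/3)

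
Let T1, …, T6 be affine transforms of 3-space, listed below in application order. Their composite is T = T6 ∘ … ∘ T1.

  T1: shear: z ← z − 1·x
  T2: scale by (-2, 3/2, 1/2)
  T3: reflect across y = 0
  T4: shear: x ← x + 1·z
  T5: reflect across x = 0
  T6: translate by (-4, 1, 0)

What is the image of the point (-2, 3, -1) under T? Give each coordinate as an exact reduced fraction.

T1 shear: z ← z − 1·x: (-2, 3, -1) → (-2, 3, 1)
T2 scale by (-2, 3/2, 1/2): (-2, 3, 1) → (4, 9/2, 1/2)
T3 reflect across y = 0: (4, 9/2, 1/2) → (4, -9/2, 1/2)
T4 shear: x ← x + 1·z: (4, -9/2, 1/2) → (9/2, -9/2, 1/2)
T5 reflect across x = 0: (9/2, -9/2, 1/2) → (-9/2, -9/2, 1/2)
T6 translate by (-4, 1, 0): (-9/2, -9/2, 1/2) → (-17/2, -7/2, 1/2)

T(p) = (-17/2, -7/2, 1/2)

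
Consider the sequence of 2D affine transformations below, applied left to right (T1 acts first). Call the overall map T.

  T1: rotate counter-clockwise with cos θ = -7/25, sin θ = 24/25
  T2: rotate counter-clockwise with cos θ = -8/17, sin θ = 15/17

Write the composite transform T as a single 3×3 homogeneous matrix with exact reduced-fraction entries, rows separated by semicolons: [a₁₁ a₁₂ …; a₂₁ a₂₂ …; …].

T1 = [-7/25 -24/25 0; 24/25 -7/25 0; 0 0 1]
T2·T1 = [-304/425 297/425 0; -297/425 -304/425 0; 0 0 1]

T = [-304/425 297/425 0; -297/425 -304/425 0; 0 0 1]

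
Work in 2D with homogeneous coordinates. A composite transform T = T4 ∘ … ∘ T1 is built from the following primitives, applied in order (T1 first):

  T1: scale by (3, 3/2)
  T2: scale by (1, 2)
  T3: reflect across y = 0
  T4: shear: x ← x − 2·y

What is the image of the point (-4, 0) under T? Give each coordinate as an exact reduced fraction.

T(p) = (-12, 0)

T1 scale by (3, 3/2): (-4, 0) → (-12, 0)
T2 scale by (1, 2): (-12, 0) → (-12, 0)
T3 reflect across y = 0: (-12, 0) → (-12, 0)
T4 shear: x ← x − 2·y: (-12, 0) → (-12, 0)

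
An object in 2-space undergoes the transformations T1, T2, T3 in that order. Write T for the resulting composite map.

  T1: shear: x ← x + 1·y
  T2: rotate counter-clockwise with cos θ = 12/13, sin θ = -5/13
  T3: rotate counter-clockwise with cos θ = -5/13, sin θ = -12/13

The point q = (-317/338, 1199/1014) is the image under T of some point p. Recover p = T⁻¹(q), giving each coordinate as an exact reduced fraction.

p = (4/3, -3/2)

T1 = [1 1 0; 0 1 0; 0 0 1]
T2·T1 = [12/13 17/13 0; -5/13 7/13 0; 0 0 1]
T3·…·T1 = [-120/169 -1/169 0; -119/169 -239/169 0; 0 0 1]
det M = 1; M⁻¹ = [-239/169 1/169 0; 119/169 -120/169 0; 0 0 1]
M⁻¹ · (-317/338, 1199/1014)ᵀ = (4/3, -3/2)ᵀ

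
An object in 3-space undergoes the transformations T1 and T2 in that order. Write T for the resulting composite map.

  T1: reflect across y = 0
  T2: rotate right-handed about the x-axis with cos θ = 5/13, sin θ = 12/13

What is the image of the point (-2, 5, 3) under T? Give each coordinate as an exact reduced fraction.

T1 reflect across y = 0: (-2, 5, 3) → (-2, -5, 3)
T2 rotate right-handed about the x-axis with cos θ = 5/13, sin θ = 12/13: (-2, -5, 3) → (-2, -61/13, -45/13)

T(p) = (-2, -61/13, -45/13)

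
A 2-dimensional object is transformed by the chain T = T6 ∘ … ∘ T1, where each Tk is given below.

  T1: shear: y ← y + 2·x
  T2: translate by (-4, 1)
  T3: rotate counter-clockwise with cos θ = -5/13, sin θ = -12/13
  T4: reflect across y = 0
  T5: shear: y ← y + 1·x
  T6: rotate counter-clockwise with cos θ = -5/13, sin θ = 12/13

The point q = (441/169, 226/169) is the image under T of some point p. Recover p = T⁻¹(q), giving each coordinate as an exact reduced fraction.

p = (1, -4)

T1 = [1 0 0; 2 1 0; 0 0 1]
T2·T1 = [1 0 -4; 2 1 1; 0 0 1]
T3·…·T1 = [19/13 12/13 32/13; -22/13 -5/13 43/13; 0 0 1]
T4·…·T1 = [19/13 12/13 32/13; 22/13 5/13 -43/13; 0 0 1]
T5·…·T1 = [19/13 12/13 32/13; 41/13 17/13 -11/13; 0 0 1]
T6·…·T1 = [-587/169 -264/169 -28/169; 23/169 59/169 439/169; 0 0 1]
det M = -1; M⁻¹ = [-59/169 -264/169 4; 23/169 587/169 -9; 0 0 1]
M⁻¹ · (441/169, 226/169)ᵀ = (1, -4)ᵀ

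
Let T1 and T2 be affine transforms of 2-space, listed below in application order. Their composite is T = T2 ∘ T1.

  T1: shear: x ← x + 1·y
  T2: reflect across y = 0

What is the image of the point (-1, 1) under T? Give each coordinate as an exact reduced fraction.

T(p) = (0, -1)

T1 shear: x ← x + 1·y: (-1, 1) → (0, 1)
T2 reflect across y = 0: (0, 1) → (0, -1)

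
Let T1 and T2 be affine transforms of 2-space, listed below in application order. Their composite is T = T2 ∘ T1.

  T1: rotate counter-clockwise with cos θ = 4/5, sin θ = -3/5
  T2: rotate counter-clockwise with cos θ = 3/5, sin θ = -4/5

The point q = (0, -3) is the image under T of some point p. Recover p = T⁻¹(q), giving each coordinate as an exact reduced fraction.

T1 = [4/5 3/5 0; -3/5 4/5 0; 0 0 1]
T2·T1 = [0 1 0; -1 0 0; 0 0 1]
det M = 1; M⁻¹ = [0 -1 0; 1 0 0; 0 0 1]
M⁻¹ · (0, -3)ᵀ = (3, 0)ᵀ

p = (3, 0)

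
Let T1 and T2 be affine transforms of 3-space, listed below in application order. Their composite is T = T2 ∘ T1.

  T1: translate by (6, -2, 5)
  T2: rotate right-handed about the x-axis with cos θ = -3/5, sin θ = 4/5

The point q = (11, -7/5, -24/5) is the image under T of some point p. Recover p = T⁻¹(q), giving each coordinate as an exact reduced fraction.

T1 = [1 0 0 6; 0 1 0 -2; 0 0 1 5; 0 0 0 1]
T2·T1 = [1 0 0 6; 0 -3/5 -4/5 -14/5; 0 4/5 -3/5 -23/5; 0 0 0 1]
det M = 1; M⁻¹ = [1 0 0 -6; 0 -3/5 4/5 2; 0 -4/5 -3/5 -5; 0 0 0 1]
M⁻¹ · (11, -7/5, -24/5)ᵀ = (5, -1, -1)ᵀ

p = (5, -1, -1)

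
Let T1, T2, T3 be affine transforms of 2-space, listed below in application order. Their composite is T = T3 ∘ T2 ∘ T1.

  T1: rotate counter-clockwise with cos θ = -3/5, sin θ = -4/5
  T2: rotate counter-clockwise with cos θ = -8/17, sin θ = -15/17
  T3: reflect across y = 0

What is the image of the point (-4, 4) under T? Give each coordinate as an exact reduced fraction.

T(p) = (-164/85, 452/85)

T1 rotate counter-clockwise with cos θ = -3/5, sin θ = -4/5: (-4, 4) → (28/5, 4/5)
T2 rotate counter-clockwise with cos θ = -8/17, sin θ = -15/17: (28/5, 4/5) → (-164/85, -452/85)
T3 reflect across y = 0: (-164/85, -452/85) → (-164/85, 452/85)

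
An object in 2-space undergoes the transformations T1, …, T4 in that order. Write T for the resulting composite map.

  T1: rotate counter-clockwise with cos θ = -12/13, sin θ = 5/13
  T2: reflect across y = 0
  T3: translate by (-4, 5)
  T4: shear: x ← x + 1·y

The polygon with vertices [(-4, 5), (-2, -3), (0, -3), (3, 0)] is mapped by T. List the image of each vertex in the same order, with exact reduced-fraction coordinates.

T1 rotate counter-clockwise with cos θ = -12/13, sin θ = 5/13: (-4, 5) → (23/13, -80/13); (-2, -3) → (3, 2); (0, -3) → (15/13, 36/13); (3, 0) → (-36/13, 15/13)
T2 reflect across y = 0: (23/13, -80/13) → (23/13, 80/13); (3, 2) → (3, -2); (15/13, 36/13) → (15/13, -36/13); (-36/13, 15/13) → (-36/13, -15/13)
T3 translate by (-4, 5): (23/13, 80/13) → (-29/13, 145/13); (3, -2) → (-1, 3); (15/13, -36/13) → (-37/13, 29/13); (-36/13, -15/13) → (-88/13, 50/13)
T4 shear: x ← x + 1·y: (-29/13, 145/13) → (116/13, 145/13); (-1, 3) → (2, 3); (-37/13, 29/13) → (-8/13, 29/13); (-88/13, 50/13) → (-38/13, 50/13)

image vertices: (116/13, 145/13), (2, 3), (-8/13, 29/13), (-38/13, 50/13)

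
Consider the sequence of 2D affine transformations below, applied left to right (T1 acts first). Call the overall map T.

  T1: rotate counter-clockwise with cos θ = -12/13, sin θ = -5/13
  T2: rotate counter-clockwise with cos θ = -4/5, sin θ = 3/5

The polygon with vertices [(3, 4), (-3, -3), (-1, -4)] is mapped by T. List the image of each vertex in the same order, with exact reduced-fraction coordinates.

image vertices: (253/65, 204/65), (-237/65, -141/65), (-127/65, -236/65)

T1 rotate counter-clockwise with cos θ = -12/13, sin θ = -5/13: (3, 4) → (-16/13, -63/13); (-3, -3) → (21/13, 51/13); (-1, -4) → (-8/13, 53/13)
T2 rotate counter-clockwise with cos θ = -4/5, sin θ = 3/5: (-16/13, -63/13) → (253/65, 204/65); (21/13, 51/13) → (-237/65, -141/65); (-8/13, 53/13) → (-127/65, -236/65)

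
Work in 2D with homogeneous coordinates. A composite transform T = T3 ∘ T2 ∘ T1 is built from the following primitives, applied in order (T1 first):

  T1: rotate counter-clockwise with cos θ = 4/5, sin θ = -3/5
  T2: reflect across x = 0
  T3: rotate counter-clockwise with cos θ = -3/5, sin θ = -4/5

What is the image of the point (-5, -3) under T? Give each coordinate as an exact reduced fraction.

T1 rotate counter-clockwise with cos θ = 4/5, sin θ = -3/5: (-5, -3) → (-29/5, 3/5)
T2 reflect across x = 0: (-29/5, 3/5) → (29/5, 3/5)
T3 rotate counter-clockwise with cos θ = -3/5, sin θ = -4/5: (29/5, 3/5) → (-3, -5)

T(p) = (-3, -5)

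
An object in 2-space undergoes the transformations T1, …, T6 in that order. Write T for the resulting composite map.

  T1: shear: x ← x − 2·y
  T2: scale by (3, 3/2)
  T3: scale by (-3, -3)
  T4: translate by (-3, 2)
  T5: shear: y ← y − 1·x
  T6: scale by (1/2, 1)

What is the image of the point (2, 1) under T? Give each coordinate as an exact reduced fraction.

T1 shear: x ← x − 2·y: (2, 1) → (0, 1)
T2 scale by (3, 3/2): (0, 1) → (0, 3/2)
T3 scale by (-3, -3): (0, 3/2) → (0, -9/2)
T4 translate by (-3, 2): (0, -9/2) → (-3, -5/2)
T5 shear: y ← y − 1·x: (-3, -5/2) → (-3, 1/2)
T6 scale by (1/2, 1): (-3, 1/2) → (-3/2, 1/2)

T(p) = (-3/2, 1/2)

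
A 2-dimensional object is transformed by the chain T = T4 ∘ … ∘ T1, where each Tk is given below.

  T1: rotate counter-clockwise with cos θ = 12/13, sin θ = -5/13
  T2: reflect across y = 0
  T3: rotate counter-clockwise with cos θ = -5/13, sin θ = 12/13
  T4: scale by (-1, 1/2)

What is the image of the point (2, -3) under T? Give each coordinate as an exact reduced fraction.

T1 rotate counter-clockwise with cos θ = 12/13, sin θ = -5/13: (2, -3) → (9/13, -46/13)
T2 reflect across y = 0: (9/13, -46/13) → (9/13, 46/13)
T3 rotate counter-clockwise with cos θ = -5/13, sin θ = 12/13: (9/13, 46/13) → (-597/169, -122/169)
T4 scale by (-1, 1/2): (-597/169, -122/169) → (597/169, -61/169)

T(p) = (597/169, -61/169)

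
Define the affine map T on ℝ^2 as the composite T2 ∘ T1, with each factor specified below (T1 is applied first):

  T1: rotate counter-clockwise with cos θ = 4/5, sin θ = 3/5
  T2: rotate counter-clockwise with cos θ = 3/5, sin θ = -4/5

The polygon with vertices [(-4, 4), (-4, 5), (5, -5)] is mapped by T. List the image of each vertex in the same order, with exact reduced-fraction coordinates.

T1 rotate counter-clockwise with cos θ = 4/5, sin θ = 3/5: (-4, 4) → (-28/5, 4/5); (-4, 5) → (-31/5, 8/5); (5, -5) → (7, -1)
T2 rotate counter-clockwise with cos θ = 3/5, sin θ = -4/5: (-28/5, 4/5) → (-68/25, 124/25); (-31/5, 8/5) → (-61/25, 148/25); (7, -1) → (17/5, -31/5)

image vertices: (-68/25, 124/25), (-61/25, 148/25), (17/5, -31/5)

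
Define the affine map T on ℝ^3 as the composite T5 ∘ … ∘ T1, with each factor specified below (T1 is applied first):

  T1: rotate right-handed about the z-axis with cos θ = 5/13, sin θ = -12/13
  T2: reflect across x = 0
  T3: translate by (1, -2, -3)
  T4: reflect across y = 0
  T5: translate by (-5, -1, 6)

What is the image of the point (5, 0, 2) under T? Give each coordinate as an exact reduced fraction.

T1 rotate right-handed about the z-axis with cos θ = 5/13, sin θ = -12/13: (5, 0, 2) → (25/13, -60/13, 2)
T2 reflect across x = 0: (25/13, -60/13, 2) → (-25/13, -60/13, 2)
T3 translate by (1, -2, -3): (-25/13, -60/13, 2) → (-12/13, -86/13, -1)
T4 reflect across y = 0: (-12/13, -86/13, -1) → (-12/13, 86/13, -1)
T5 translate by (-5, -1, 6): (-12/13, 86/13, -1) → (-77/13, 73/13, 5)

T(p) = (-77/13, 73/13, 5)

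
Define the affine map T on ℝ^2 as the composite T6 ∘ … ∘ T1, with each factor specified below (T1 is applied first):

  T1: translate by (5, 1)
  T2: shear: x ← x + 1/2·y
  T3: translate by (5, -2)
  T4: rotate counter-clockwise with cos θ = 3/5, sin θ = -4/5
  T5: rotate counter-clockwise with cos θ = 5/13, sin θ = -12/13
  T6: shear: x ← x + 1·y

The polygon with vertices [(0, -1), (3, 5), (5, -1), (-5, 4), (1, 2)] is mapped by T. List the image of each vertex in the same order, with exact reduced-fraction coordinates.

image vertices: (-72/5, -38/5), (-1332/65, -1028/65), (-1381/65, -774/65), (-1197/130, -519/65), (-2179/130, -733/65)

T1 translate by (5, 1): (0, -1) → (5, 0); (3, 5) → (8, 6); (5, -1) → (10, 0); (-5, 4) → (0, 5); (1, 2) → (6, 3)
T2 shear: x ← x + 1/2·y: (5, 0) → (5, 0); (8, 6) → (11, 6); (10, 0) → (10, 0); (0, 5) → (5/2, 5); (6, 3) → (15/2, 3)
T3 translate by (5, -2): (5, 0) → (10, -2); (11, 6) → (16, 4); (10, 0) → (15, -2); (5/2, 5) → (15/2, 3); (15/2, 3) → (25/2, 1)
T4 rotate counter-clockwise with cos θ = 3/5, sin θ = -4/5: (10, -2) → (22/5, -46/5); (16, 4) → (64/5, -52/5); (15, -2) → (37/5, -66/5); (15/2, 3) → (69/10, -21/5); (25/2, 1) → (83/10, -47/5)
T5 rotate counter-clockwise with cos θ = 5/13, sin θ = -12/13: (22/5, -46/5) → (-34/5, -38/5); (64/5, -52/5) → (-304/65, -1028/65); (37/5, -66/5) → (-607/65, -774/65); (69/10, -21/5) → (-159/130, -519/65); (83/10, -47/5) → (-713/130, -733/65)
T6 shear: x ← x + 1·y: (-34/5, -38/5) → (-72/5, -38/5); (-304/65, -1028/65) → (-1332/65, -1028/65); (-607/65, -774/65) → (-1381/65, -774/65); (-159/130, -519/65) → (-1197/130, -519/65); (-713/130, -733/65) → (-2179/130, -733/65)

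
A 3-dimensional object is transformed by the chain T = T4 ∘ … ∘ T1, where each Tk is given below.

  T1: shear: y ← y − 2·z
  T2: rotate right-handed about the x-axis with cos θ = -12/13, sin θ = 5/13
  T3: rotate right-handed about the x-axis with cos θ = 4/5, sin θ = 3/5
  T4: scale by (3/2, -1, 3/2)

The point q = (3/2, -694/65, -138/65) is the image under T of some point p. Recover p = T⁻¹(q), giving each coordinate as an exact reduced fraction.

T1 = [1 0 0 0; 0 1 -2 0; 0 0 1 0; 0 0 0 1]
T2·T1 = [1 0 0 0; 0 -12/13 19/13 0; 0 5/13 -22/13 0; 0 0 0 1]
T3·…·T1 = [1 0 0 0; 0 -63/65 142/65 0; 0 -16/65 -31/65 0; 0 0 0 1]
T4·…·T1 = [3/2 0 0 0; 0 63/65 -142/65 0; 0 -24/65 -93/130 0; 0 0 0 1]
det M = -9/4; M⁻¹ = [2/3 0 0 0; 0 31/65 -284/195 0; 0 -16/65 -42/65 0; 0 0 0 1]
M⁻¹ · (3/2, -694/65, -138/65)ᵀ = (1, -2, 4)ᵀ

p = (1, -2, 4)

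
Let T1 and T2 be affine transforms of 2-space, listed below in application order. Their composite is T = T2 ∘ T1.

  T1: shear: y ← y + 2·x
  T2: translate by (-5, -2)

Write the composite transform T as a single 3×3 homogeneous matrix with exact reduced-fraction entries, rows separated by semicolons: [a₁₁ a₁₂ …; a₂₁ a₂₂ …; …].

T = [1 0 -5; 2 1 -2; 0 0 1]

T1 = [1 0 0; 2 1 0; 0 0 1]
T2·T1 = [1 0 -5; 2 1 -2; 0 0 1]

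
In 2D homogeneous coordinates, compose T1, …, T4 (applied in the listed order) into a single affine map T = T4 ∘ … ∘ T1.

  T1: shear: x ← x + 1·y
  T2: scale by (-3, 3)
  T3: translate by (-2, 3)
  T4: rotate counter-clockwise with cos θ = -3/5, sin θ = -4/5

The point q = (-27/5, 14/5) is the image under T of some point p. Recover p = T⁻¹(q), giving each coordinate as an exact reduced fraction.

T1 = [1 1 0; 0 1 0; 0 0 1]
T2·T1 = [-3 -3 0; 0 3 0; 0 0 1]
T3·…·T1 = [-3 -3 -2; 0 3 3; 0 0 1]
T4·…·T1 = [9/5 21/5 18/5; 12/5 3/5 -1/5; 0 0 1]
det M = -9; M⁻¹ = [-1/15 7/15 1/3; 4/15 -1/5 -1; 0 0 1]
M⁻¹ · (-27/5, 14/5)ᵀ = (2, -3)ᵀ

p = (2, -3)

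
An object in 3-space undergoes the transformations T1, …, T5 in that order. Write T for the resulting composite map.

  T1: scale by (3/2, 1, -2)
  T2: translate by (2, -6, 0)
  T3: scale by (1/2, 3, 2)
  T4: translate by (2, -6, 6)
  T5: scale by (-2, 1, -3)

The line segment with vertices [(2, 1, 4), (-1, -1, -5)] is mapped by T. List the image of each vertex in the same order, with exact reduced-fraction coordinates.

T1 scale by (3/2, 1, -2): (2, 1, 4) → (3, 1, -8); (-1, -1, -5) → (-3/2, -1, 10)
T2 translate by (2, -6, 0): (3, 1, -8) → (5, -5, -8); (-3/2, -1, 10) → (1/2, -7, 10)
T3 scale by (1/2, 3, 2): (5, -5, -8) → (5/2, -15, -16); (1/2, -7, 10) → (1/4, -21, 20)
T4 translate by (2, -6, 6): (5/2, -15, -16) → (9/2, -21, -10); (1/4, -21, 20) → (9/4, -27, 26)
T5 scale by (-2, 1, -3): (9/2, -21, -10) → (-9, -21, 30); (9/4, -27, 26) → (-9/2, -27, -78)

image vertices: (-9, -21, 30), (-9/2, -27, -78)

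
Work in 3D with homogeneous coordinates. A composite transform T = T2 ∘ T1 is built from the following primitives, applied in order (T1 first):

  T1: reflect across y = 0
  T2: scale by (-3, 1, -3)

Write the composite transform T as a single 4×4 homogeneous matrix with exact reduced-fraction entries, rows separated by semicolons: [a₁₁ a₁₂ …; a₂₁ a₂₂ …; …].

T1 = [1 0 0 0; 0 -1 0 0; 0 0 1 0; 0 0 0 1]
T2·T1 = [-3 0 0 0; 0 -1 0 0; 0 0 -3 0; 0 0 0 1]

T = [-3 0 0 0; 0 -1 0 0; 0 0 -3 0; 0 0 0 1]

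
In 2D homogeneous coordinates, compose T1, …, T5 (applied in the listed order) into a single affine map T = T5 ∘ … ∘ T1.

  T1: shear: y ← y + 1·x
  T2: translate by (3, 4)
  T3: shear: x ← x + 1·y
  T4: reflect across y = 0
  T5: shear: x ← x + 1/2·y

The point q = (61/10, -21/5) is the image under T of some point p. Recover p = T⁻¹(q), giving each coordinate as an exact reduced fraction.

p = (1, -4/5)

T1 = [1 0 0; 1 1 0; 0 0 1]
T2·T1 = [1 0 3; 1 1 4; 0 0 1]
T3·…·T1 = [2 1 7; 1 1 4; 0 0 1]
T4·…·T1 = [2 1 7; -1 -1 -4; 0 0 1]
T5·…·T1 = [3/2 1/2 5; -1 -1 -4; 0 0 1]
det M = -1; M⁻¹ = [1 1/2 -3; -1 -3/2 -1; 0 0 1]
M⁻¹ · (61/10, -21/5)ᵀ = (1, -4/5)ᵀ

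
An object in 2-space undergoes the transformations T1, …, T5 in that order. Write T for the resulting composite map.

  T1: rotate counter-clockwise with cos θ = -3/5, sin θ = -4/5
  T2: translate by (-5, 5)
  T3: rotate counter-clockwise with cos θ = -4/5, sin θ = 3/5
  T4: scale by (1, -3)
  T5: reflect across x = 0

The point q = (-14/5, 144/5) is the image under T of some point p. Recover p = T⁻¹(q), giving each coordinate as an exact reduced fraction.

T1 = [-3/5 4/5 0; -4/5 -3/5 0; 0 0 1]
T2·T1 = [-3/5 4/5 -5; -4/5 -3/5 5; 0 0 1]
T3·…·T1 = [24/25 -7/25 1; 7/25 24/25 -7; 0 0 1]
T4·…·T1 = [24/25 -7/25 1; -21/25 -72/25 21; 0 0 1]
T5·…·T1 = [-24/25 7/25 -1; -21/25 -72/25 21; 0 0 1]
det M = 3; M⁻¹ = [-24/25 -7/75 1; 7/25 -8/25 7; 0 0 1]
M⁻¹ · (-14/5, 144/5)ᵀ = (1, -3)ᵀ

p = (1, -3)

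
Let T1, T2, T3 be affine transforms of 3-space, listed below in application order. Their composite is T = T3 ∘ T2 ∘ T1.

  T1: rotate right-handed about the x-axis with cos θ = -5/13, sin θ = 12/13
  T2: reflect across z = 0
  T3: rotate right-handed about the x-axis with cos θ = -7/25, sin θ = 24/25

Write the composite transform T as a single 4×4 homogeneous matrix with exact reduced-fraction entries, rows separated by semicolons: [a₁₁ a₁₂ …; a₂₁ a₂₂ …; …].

T = [1 0 0 0; 0 323/325 -36/325 0; 0 -36/325 -323/325 0; 0 0 0 1]

T1 = [1 0 0 0; 0 -5/13 -12/13 0; 0 12/13 -5/13 0; 0 0 0 1]
T2·T1 = [1 0 0 0; 0 -5/13 -12/13 0; 0 -12/13 5/13 0; 0 0 0 1]
T3·…·T1 = [1 0 0 0; 0 323/325 -36/325 0; 0 -36/325 -323/325 0; 0 0 0 1]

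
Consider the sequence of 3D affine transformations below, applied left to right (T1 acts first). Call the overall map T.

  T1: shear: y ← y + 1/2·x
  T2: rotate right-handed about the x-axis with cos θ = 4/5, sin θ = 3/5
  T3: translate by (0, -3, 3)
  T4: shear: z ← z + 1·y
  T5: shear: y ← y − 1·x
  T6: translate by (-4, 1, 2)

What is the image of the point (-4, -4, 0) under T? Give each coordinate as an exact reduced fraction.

T1 shear: y ← y + 1/2·x: (-4, -4, 0) → (-4, -6, 0)
T2 rotate right-handed about the x-axis with cos θ = 4/5, sin θ = 3/5: (-4, -6, 0) → (-4, -24/5, -18/5)
T3 translate by (0, -3, 3): (-4, -24/5, -18/5) → (-4, -39/5, -3/5)
T4 shear: z ← z + 1·y: (-4, -39/5, -3/5) → (-4, -39/5, -42/5)
T5 shear: y ← y − 1·x: (-4, -39/5, -42/5) → (-4, -19/5, -42/5)
T6 translate by (-4, 1, 2): (-4, -19/5, -42/5) → (-8, -14/5, -32/5)

T(p) = (-8, -14/5, -32/5)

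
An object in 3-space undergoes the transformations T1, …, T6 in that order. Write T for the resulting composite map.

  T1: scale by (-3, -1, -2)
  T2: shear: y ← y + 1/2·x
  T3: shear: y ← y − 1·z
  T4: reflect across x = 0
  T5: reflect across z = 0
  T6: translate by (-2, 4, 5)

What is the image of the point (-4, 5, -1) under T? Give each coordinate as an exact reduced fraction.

T1 scale by (-3, -1, -2): (-4, 5, -1) → (12, -5, 2)
T2 shear: y ← y + 1/2·x: (12, -5, 2) → (12, 1, 2)
T3 shear: y ← y − 1·z: (12, 1, 2) → (12, -1, 2)
T4 reflect across x = 0: (12, -1, 2) → (-12, -1, 2)
T5 reflect across z = 0: (-12, -1, 2) → (-12, -1, -2)
T6 translate by (-2, 4, 5): (-12, -1, -2) → (-14, 3, 3)

T(p) = (-14, 3, 3)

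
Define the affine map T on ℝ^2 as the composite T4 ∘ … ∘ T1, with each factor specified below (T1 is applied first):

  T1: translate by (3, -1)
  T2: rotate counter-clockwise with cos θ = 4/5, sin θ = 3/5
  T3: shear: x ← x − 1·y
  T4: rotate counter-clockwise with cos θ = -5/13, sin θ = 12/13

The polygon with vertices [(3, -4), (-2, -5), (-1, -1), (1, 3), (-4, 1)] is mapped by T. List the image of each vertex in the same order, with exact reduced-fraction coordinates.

T1 translate by (3, -1): (3, -4) → (6, -5); (-2, -5) → (1, -6); (-1, -1) → (2, -2); (1, 3) → (4, 2); (-4, 1) → (-1, 0)
T2 rotate counter-clockwise with cos θ = 4/5, sin θ = 3/5: (6, -5) → (39/5, -2/5); (1, -6) → (22/5, -21/5); (2, -2) → (14/5, -2/5); (4, 2) → (2, 4); (-1, 0) → (-4/5, -3/5)
T3 shear: x ← x − 1·y: (39/5, -2/5) → (41/5, -2/5); (22/5, -21/5) → (43/5, -21/5); (14/5, -2/5) → (16/5, -2/5); (2, 4) → (-2, 4); (-4/5, -3/5) → (-1/5, -3/5)
T4 rotate counter-clockwise with cos θ = -5/13, sin θ = 12/13: (41/5, -2/5) → (-181/65, 502/65); (43/5, -21/5) → (37/65, 621/65); (16/5, -2/5) → (-56/65, 202/65); (-2, 4) → (-38/13, -44/13); (-1/5, -3/5) → (41/65, 3/65)

image vertices: (-181/65, 502/65), (37/65, 621/65), (-56/65, 202/65), (-38/13, -44/13), (41/65, 3/65)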